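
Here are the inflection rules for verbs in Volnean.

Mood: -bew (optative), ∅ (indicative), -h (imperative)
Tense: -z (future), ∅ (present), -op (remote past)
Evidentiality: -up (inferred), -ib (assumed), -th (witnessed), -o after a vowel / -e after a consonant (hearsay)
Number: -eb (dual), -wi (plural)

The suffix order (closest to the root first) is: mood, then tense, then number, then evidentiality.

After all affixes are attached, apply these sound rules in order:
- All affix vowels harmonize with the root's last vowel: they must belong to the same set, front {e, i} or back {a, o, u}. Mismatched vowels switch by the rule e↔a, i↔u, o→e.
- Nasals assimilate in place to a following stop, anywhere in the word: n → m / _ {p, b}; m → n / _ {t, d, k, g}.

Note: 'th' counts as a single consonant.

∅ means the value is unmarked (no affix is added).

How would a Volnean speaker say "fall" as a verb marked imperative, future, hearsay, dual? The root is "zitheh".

zithehhzebe

Attach mood imperative -h → zithehh.
Attach tense future -z → zithehhz.
Attach number dual -eb → zithehhzeb.
Attach evidentiality hearsay -e (after consonant 'b') → zithehhzebe.
Vowel harmony: no change.
Nasal assimilation: no change.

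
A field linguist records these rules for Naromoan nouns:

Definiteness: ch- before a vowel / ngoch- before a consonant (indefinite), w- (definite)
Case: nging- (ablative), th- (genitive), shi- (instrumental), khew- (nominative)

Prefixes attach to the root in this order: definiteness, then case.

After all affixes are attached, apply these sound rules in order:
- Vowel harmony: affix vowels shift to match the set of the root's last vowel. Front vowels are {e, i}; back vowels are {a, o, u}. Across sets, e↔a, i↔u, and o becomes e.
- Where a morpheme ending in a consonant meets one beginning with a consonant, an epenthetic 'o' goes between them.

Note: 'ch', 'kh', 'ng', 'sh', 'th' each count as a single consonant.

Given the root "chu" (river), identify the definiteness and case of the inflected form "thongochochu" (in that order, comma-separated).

indefinite, genitive

Segment: th-ngoch-chu.
definiteness: ch/ngoch- → indefinite.
case: th- → genitive.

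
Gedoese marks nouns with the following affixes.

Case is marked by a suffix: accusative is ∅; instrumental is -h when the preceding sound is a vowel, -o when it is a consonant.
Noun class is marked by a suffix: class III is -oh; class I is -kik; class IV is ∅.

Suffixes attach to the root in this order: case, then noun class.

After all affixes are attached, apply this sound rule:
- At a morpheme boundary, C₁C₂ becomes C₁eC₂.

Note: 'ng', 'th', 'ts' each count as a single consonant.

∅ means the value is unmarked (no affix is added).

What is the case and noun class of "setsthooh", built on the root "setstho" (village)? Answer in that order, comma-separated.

Segment: setstho-oh.
case: ∅ → accusative.
noun class: -oh → class III.

accusative, class III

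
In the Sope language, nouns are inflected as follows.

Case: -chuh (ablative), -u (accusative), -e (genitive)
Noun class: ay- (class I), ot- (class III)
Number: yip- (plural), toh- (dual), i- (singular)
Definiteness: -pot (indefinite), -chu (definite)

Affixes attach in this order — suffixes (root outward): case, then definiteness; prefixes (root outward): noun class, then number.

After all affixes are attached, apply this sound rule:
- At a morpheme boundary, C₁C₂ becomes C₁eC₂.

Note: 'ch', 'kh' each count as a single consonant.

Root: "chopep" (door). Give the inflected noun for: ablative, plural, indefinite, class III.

yipotechopepechuhepot

Attach noun class class III ot- → otchopep.
Attach case ablative -chuh → otchopepchuh.
Attach number plural yip- → yipotchopepchuh.
Attach definiteness indefinite -pot → yipotchopepchuhpot.
Apply epenthesis: yipotchopepchuhpot → yipotechopepechuhepot.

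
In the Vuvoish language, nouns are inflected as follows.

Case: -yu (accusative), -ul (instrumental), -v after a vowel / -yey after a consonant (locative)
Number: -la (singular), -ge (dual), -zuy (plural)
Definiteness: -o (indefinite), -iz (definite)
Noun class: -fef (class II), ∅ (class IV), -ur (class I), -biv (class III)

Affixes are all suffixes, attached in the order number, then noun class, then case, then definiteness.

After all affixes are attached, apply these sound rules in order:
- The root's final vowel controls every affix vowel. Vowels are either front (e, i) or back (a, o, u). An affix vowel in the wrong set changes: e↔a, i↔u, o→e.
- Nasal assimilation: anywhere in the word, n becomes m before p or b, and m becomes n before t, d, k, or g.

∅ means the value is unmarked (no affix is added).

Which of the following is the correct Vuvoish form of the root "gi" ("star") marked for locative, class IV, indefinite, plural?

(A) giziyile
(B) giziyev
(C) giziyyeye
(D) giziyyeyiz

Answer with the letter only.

C

Attach number plural -zuy → gizuy.
noun class = class IV: zero marking, form stays gizuy.
Attach case locative -yey (after consonant 'y') → gizuyyey.
Attach definiteness indefinite -o → gizuyyeyo.
Apply vowel harmony: gizuyyeyo → giziyyeye.
Nasal assimilation: no change.
So the correct form is giziyyeye, option (C).
(B) giziyev is wrong: it has the affixes in the wrong order.
(A) giziyile is wrong: it uses instrumental instead of locative for case.
(D) giziyyeyiz is wrong: it uses definite instead of indefinite for definiteness.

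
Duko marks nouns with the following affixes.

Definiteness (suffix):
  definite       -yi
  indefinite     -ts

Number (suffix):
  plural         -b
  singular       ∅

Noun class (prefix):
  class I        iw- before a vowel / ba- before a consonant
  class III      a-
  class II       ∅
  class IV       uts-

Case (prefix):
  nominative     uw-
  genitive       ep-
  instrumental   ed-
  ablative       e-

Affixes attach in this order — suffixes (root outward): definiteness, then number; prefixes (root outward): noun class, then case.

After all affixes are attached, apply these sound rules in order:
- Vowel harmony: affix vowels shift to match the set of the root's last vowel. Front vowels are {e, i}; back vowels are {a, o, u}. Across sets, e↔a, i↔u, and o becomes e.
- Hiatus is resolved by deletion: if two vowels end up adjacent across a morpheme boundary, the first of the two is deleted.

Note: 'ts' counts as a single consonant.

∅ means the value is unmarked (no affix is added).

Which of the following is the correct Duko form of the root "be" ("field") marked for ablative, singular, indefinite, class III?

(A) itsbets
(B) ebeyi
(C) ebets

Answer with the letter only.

C

Attach noun class class III a- → abe.
Attach case ablative e- → eabe.
Attach definiteness indefinite -ts → eabets.
number = singular: zero marking, form stays eabets.
Apply vowel harmony: eabets → eebets.
Apply vowel deletion: eebets → ebets.
So the correct form is ebets, option (C).
(B) ebeyi is wrong: it uses definite instead of indefinite for definiteness.
(A) itsbets is wrong: it uses class IV instead of class III for noun class.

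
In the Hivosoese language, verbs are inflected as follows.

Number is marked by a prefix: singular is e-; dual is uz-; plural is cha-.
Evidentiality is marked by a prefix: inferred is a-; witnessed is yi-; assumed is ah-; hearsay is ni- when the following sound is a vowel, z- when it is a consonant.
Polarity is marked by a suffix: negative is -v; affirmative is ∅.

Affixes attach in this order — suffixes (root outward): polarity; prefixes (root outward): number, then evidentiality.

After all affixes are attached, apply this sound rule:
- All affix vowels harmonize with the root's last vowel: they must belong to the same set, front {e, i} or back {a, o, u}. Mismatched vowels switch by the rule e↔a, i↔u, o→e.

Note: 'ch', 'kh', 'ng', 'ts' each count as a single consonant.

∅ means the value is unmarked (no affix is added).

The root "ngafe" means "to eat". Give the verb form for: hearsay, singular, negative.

niengafev

Attach polarity negative -v → ngafev.
Attach number singular e- → engafev.
Attach evidentiality hearsay ni- (before vowel 'e') → niengafev.
Vowel harmony: no change.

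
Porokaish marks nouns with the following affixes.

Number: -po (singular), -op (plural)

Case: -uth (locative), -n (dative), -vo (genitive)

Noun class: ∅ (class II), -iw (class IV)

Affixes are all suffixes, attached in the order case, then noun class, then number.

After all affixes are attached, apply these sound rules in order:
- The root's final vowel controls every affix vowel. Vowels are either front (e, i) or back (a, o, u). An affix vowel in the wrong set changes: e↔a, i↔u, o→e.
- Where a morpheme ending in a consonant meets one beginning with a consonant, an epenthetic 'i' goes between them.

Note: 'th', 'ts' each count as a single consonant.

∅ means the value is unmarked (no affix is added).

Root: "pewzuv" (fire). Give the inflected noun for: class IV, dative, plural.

pewzuvinuwop

Attach case dative -n → pewzuvn.
Attach noun class class IV -iw → pewzuvniw.
Attach number plural -op → pewzuvniwop.
Apply vowel harmony: pewzuvniwop → pewzuvnuwop.
Apply epenthesis: pewzuvnuwop → pewzuvinuwop.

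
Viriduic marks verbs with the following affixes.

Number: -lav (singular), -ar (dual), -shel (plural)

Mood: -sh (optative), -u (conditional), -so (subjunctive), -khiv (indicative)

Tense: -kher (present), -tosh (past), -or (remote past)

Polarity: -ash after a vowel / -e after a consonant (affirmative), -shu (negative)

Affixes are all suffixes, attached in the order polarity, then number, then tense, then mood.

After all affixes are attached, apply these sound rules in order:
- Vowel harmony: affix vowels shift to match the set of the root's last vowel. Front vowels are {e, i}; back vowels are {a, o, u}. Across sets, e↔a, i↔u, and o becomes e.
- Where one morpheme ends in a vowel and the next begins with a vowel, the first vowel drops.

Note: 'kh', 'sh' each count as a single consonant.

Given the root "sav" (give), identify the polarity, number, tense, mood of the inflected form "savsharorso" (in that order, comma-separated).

negative, dual, remote past, subjunctive

Segment: sav-shu-ar-or-so.
polarity: -shu → negative.
number: -ar → dual.
tense: -or → remote past.
mood: -so → subjunctive.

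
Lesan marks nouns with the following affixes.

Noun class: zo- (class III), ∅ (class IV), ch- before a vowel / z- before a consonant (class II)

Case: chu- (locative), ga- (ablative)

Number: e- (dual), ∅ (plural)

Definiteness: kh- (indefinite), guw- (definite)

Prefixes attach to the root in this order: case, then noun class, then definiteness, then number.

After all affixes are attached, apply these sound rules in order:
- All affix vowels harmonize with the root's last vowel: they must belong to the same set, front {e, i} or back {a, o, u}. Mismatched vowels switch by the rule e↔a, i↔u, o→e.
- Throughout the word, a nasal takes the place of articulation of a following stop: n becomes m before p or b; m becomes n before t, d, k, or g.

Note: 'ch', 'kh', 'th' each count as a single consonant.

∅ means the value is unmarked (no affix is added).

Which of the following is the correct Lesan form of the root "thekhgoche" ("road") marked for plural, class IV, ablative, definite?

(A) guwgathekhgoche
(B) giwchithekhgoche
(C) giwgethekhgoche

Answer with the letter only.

Attach case ablative ga- → gathekhgoche.
noun class = class IV: zero marking, form stays gathekhgoche.
Attach definiteness definite guw- → guwgathekhgoche.
number = plural: zero marking, form stays guwgathekhgoche.
Apply vowel harmony: guwgathekhgoche → giwgethekhgoche.
Nasal assimilation: no change.
So the correct form is giwgethekhgoche, option (C).
(B) giwchithekhgoche is wrong: it uses locative instead of ablative for case.
(A) guwgathekhgoche is wrong: it fails to apply the sound rule(s).

C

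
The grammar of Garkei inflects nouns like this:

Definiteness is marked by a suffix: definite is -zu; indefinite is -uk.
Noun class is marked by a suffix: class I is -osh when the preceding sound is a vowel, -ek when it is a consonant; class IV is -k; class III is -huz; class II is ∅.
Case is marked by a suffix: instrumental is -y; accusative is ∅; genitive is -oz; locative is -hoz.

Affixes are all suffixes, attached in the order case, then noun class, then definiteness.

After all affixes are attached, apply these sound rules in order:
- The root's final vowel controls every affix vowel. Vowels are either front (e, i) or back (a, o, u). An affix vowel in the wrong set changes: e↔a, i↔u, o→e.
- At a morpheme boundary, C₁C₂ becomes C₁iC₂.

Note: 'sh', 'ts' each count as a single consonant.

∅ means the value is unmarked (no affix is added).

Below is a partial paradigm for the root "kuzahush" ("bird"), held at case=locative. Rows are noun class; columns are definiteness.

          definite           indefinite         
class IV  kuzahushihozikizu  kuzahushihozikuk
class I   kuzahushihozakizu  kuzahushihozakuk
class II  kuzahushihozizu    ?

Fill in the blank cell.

kuzahushihozuk

Attach case locative -hoz → kuzahushhoz.
noun class = class II: zero marking, form stays kuzahushhoz.
Attach definiteness indefinite -uk → kuzahushhozuk.
Vowel harmony: no change.
Apply epenthesis: kuzahushhozuk → kuzahushihozuk.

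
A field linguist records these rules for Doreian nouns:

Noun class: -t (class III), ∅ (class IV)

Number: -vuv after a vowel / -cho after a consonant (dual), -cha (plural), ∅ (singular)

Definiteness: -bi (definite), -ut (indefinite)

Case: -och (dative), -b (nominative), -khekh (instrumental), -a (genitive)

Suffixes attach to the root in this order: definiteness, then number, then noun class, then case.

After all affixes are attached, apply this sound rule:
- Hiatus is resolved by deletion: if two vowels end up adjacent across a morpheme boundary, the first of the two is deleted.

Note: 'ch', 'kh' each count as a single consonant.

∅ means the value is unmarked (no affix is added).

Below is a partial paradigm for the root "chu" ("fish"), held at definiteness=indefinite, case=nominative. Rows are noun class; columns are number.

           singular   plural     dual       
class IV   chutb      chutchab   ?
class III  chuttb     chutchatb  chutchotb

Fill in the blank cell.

chutchob

Attach definiteness indefinite -ut → chuut.
Attach number dual -cho (after consonant 't') → chuutcho.
noun class = class IV: zero marking, form stays chuutcho.
Attach case nominative -b → chuutchob.
Apply vowel deletion: chuutchob → chutchob.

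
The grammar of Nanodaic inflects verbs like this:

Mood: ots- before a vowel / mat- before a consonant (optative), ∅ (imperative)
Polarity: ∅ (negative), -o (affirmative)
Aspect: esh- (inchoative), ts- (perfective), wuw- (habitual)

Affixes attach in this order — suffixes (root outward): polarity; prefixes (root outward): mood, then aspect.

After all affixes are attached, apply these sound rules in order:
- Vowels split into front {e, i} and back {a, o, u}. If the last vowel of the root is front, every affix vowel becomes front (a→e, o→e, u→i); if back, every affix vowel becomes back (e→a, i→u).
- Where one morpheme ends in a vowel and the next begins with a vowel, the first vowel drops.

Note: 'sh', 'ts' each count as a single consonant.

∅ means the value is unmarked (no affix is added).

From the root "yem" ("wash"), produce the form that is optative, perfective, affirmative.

Attach polarity affirmative -o → yemo.
Attach mood optative mat- (before consonant 'y') → matyemo.
Attach aspect perfective ts- → tsmatyemo.
Apply vowel harmony: tsmatyemo → tsmetyeme.
Vowel deletion: no change.

tsmetyeme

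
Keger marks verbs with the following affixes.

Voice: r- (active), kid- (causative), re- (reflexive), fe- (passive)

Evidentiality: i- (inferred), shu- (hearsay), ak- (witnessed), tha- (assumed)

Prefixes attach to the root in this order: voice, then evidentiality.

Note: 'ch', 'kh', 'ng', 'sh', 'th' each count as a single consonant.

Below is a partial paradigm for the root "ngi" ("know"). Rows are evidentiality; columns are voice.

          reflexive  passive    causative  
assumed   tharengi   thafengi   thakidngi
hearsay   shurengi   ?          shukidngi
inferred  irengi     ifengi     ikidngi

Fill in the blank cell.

Attach voice passive fe- → fengi.
Attach evidentiality hearsay shu- → shufengi.

shufengi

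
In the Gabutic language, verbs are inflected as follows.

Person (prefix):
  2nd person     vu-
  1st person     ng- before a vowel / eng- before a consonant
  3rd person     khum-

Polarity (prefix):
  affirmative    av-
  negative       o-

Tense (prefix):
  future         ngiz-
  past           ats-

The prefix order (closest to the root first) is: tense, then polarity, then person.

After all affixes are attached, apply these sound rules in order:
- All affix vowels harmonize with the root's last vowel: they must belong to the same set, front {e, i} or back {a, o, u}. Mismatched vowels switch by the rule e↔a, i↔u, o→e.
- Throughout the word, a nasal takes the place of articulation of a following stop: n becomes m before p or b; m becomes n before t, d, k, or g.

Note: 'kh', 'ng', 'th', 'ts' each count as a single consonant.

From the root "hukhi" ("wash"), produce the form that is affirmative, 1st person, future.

ngevngizhukhi

Attach tense future ngiz- → ngizhukhi.
Attach polarity affirmative av- → avngizhukhi.
Attach person 1st person ng- (before vowel 'a') → ngavngizhukhi.
Apply vowel harmony: ngavngizhukhi → ngevngizhukhi.
Nasal assimilation: no change.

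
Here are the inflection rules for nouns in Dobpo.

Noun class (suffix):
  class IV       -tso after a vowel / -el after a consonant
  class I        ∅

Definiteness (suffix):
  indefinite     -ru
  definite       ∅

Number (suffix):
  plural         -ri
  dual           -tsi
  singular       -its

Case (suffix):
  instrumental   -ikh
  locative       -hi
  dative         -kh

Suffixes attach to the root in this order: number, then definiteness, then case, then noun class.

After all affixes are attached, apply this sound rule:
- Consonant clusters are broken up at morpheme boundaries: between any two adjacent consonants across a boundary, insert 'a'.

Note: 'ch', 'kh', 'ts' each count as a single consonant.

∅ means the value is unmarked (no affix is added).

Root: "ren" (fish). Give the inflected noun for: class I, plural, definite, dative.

renarikh

Attach number plural -ri → renri.
definiteness = definite: zero marking, form stays renri.
Attach case dative -kh → renrikh.
noun class = class I: zero marking, form stays renrikh.
Apply epenthesis: renrikh → renarikh.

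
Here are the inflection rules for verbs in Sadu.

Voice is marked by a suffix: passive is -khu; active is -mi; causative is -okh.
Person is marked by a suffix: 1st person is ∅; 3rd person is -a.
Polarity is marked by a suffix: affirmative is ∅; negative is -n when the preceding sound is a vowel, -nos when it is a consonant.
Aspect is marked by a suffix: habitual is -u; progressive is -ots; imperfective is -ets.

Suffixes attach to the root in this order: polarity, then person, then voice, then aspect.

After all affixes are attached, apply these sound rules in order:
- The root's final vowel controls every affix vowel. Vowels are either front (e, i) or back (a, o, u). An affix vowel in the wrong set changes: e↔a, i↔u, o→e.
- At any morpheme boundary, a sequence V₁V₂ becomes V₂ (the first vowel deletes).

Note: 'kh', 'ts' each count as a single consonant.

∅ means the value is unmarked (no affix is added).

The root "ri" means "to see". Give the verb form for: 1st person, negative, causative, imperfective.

rinekhets

Attach polarity negative -n (after vowel 'i') → rin.
person = 1st person: zero marking, form stays rin.
Attach voice causative -okh → rinokh.
Attach aspect imperfective -ets → rinokhets.
Apply vowel harmony: rinokhets → rinekhets.
Vowel deletion: no change.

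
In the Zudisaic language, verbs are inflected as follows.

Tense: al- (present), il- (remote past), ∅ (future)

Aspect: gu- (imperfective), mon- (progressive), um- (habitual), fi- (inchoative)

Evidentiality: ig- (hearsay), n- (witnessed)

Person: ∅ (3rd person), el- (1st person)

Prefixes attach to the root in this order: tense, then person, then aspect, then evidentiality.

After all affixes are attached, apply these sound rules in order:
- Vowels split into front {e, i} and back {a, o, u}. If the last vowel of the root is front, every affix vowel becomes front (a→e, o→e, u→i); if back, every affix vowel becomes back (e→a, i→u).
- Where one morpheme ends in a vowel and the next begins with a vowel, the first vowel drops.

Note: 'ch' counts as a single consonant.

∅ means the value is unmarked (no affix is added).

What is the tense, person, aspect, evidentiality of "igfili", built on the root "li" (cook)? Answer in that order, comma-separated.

future, 3rd person, inchoative, hearsay

Segment: ig-fi-li.
tense: ∅ → future.
person: ∅ → 3rd person.
aspect: fi- → inchoative.
evidentiality: ig- → hearsay.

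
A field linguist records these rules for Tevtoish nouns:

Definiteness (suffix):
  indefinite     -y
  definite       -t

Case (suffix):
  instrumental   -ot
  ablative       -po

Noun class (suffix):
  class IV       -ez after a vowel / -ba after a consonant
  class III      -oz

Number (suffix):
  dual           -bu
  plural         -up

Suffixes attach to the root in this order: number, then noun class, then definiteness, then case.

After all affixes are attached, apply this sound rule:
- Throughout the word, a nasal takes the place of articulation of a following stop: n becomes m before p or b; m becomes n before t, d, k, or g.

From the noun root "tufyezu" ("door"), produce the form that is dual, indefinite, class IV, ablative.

tufyezubuezypo

Attach number dual -bu → tufyezubu.
Attach noun class class IV -ez (after vowel 'u') → tufyezubuez.
Attach definiteness indefinite -y → tufyezubuezy.
Attach case ablative -po → tufyezubuezypo.
Nasal assimilation: no change.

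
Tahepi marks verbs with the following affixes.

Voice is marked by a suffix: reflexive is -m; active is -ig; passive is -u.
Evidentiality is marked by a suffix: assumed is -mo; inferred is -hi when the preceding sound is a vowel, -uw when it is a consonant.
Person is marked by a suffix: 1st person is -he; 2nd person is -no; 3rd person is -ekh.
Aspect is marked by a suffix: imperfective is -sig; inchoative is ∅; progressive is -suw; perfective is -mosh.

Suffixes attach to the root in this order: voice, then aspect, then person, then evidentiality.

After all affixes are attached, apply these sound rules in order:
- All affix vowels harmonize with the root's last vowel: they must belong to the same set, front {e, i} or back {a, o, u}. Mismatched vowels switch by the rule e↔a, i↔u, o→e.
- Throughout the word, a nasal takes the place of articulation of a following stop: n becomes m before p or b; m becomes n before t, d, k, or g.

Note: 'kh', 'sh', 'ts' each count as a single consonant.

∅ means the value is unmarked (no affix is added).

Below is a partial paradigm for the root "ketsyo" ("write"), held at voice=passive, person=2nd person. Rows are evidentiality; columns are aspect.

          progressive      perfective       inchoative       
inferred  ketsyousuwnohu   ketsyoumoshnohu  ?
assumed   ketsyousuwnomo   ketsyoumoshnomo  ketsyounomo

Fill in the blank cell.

Attach voice passive -u → ketsyou.
aspect = inchoative: zero marking, form stays ketsyou.
Attach person 2nd person -no → ketsyouno.
Attach evidentiality inferred -hi (after vowel 'o') → ketsyounohi.
Apply vowel harmony: ketsyounohi → ketsyounohu.
Nasal assimilation: no change.

ketsyounohu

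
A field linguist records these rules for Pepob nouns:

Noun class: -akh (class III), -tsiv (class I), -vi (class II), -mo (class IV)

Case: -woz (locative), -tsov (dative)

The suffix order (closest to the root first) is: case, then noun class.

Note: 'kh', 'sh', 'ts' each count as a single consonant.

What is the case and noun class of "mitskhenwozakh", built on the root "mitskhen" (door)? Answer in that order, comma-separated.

locative, class III

Segment: mitskhen-woz-akh.
case: -woz → locative.
noun class: -akh → class III.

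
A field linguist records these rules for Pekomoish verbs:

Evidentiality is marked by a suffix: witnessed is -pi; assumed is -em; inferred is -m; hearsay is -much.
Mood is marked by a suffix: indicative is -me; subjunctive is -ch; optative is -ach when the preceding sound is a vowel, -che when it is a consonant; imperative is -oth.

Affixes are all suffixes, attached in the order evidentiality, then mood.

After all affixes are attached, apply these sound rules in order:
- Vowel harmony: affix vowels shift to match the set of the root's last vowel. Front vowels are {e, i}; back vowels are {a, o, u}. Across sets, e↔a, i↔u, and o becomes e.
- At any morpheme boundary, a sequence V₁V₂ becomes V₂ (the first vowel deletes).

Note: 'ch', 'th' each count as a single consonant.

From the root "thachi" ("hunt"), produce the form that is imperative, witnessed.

thachipeth

Attach evidentiality witnessed -pi → thachipi.
Attach mood imperative -oth → thachipioth.
Apply vowel harmony: thachipioth → thachipieth.
Apply vowel deletion: thachipieth → thachipeth.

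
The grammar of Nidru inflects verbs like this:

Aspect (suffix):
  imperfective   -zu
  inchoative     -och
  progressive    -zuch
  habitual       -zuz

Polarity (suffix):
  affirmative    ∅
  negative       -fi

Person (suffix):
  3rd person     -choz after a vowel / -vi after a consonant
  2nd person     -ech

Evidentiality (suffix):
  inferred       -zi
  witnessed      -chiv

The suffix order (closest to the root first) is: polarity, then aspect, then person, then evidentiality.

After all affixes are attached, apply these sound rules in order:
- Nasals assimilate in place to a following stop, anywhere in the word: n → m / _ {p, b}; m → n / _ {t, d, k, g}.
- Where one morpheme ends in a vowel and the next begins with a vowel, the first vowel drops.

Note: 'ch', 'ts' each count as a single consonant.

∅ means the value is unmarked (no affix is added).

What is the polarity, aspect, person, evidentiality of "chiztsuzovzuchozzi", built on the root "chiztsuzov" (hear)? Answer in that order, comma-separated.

affirmative, imperfective, 3rd person, inferred

Segment: chiztsuzov-zu-choz-zi.
polarity: ∅ → affirmative.
aspect: -zu → imperfective.
person: -choz/vi → 3rd person.
evidentiality: -zi → inferred.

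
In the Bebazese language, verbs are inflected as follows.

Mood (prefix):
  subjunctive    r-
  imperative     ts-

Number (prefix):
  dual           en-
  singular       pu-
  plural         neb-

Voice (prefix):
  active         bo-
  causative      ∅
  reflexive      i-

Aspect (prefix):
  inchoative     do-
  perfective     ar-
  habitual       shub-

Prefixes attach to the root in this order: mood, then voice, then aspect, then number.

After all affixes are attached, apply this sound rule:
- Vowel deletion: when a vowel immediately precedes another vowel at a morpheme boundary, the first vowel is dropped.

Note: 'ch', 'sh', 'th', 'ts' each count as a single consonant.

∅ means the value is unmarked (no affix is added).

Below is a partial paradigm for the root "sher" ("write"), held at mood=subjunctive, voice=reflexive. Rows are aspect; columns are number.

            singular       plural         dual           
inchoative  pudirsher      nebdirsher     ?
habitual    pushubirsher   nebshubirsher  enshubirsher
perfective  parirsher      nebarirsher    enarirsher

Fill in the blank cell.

endirsher

Attach mood subjunctive r- → rsher.
Attach voice reflexive i- → irsher.
Attach aspect inchoative do- → doirsher.
Attach number dual en- → endoirsher.
Apply vowel deletion: endoirsher → endirsher.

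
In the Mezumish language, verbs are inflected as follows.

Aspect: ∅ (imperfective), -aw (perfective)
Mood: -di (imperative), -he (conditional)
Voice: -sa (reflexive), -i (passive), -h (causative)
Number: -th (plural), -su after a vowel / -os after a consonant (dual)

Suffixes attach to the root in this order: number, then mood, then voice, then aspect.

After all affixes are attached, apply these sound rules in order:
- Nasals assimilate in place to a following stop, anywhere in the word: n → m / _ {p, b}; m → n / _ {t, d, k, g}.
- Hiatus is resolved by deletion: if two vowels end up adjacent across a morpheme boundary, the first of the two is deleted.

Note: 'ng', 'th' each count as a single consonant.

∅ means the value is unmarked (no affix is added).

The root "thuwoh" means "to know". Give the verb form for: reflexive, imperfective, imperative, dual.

thuwohosdisa

Attach number dual -os (after consonant 'h') → thuwohos.
Attach mood imperative -di → thuwohosdi.
Attach voice reflexive -sa → thuwohosdisa.
aspect = imperfective: zero marking, form stays thuwohosdisa.
Nasal assimilation: no change.
Vowel deletion: no change.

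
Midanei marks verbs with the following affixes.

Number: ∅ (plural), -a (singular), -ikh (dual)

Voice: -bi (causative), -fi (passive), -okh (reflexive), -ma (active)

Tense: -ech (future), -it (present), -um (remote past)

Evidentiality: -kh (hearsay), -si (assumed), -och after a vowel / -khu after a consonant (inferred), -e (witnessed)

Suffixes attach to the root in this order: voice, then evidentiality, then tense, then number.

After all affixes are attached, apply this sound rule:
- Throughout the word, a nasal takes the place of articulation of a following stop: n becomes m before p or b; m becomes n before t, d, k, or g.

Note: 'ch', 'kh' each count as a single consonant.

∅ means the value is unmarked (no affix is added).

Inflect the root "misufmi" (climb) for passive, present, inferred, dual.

misufmifiochitikh

Attach voice passive -fi → misufmifi.
Attach evidentiality inferred -och (after vowel 'i') → misufmifioch.
Attach tense present -it → misufmifiochit.
Attach number dual -ikh → misufmifiochitikh.
Nasal assimilation: no change.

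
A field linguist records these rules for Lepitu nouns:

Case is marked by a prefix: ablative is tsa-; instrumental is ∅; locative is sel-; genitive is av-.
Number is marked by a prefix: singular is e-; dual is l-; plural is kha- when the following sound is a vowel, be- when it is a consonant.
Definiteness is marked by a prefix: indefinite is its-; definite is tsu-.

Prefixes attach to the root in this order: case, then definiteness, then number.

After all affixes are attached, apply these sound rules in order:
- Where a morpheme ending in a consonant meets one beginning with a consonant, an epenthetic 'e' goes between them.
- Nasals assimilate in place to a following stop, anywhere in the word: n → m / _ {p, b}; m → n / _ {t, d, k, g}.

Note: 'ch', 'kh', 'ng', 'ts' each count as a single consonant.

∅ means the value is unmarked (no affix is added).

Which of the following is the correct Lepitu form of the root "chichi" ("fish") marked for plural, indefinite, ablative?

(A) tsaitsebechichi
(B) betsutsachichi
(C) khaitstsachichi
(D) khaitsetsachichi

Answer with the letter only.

Attach case ablative tsa- → tsachichi.
Attach definiteness indefinite its- → itstsachichi.
Attach number plural kha- (before vowel 'i') → khaitstsachichi.
Apply epenthesis: khaitstsachichi → khaitsetsachichi.
Nasal assimilation: no change.
So the correct form is khaitsetsachichi, option (D).
(B) betsutsachichi is wrong: it uses definite instead of indefinite for definiteness.
(A) tsaitsebechichi is wrong: it has the affixes in the wrong order.
(C) khaitstsachichi is wrong: it fails to apply the sound rule(s).

D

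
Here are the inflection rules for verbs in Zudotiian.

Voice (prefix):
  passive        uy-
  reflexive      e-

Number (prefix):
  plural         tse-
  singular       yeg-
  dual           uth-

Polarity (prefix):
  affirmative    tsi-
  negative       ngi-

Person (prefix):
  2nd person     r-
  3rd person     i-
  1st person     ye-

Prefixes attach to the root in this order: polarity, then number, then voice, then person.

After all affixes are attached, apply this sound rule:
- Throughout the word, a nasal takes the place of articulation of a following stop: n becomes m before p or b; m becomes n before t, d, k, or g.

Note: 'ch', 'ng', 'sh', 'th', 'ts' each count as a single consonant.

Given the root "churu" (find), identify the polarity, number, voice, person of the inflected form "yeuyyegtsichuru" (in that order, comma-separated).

affirmative, singular, passive, 1st person

Segment: ye-uy-yeg-tsi-churu.
polarity: tsi- → affirmative.
number: yeg- → singular.
voice: uy- → passive.
person: ye- → 1st person.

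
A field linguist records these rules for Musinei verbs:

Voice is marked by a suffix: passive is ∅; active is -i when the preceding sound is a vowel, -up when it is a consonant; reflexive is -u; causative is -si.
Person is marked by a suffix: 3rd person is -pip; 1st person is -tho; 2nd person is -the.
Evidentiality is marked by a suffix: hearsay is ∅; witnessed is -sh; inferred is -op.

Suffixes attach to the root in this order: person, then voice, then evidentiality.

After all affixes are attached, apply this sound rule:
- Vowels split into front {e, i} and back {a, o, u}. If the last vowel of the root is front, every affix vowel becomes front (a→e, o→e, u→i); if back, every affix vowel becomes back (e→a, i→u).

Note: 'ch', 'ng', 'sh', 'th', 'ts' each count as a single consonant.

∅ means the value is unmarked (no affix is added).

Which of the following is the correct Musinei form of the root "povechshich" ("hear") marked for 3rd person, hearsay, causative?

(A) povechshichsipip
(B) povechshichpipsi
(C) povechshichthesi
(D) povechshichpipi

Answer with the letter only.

Attach person 3rd person -pip → povechshichpip.
Attach voice causative -si → povechshichpipsi.
evidentiality = hearsay: zero marking, form stays povechshichpipsi.
Vowel harmony: no change.
So the correct form is povechshichpipsi, option (B).
(A) povechshichsipip is wrong: it has the affixes in the wrong order.
(D) povechshichpipi is wrong: it uses reflexive instead of causative for voice.
(C) povechshichthesi is wrong: it uses 2nd person instead of 3rd person for person.

B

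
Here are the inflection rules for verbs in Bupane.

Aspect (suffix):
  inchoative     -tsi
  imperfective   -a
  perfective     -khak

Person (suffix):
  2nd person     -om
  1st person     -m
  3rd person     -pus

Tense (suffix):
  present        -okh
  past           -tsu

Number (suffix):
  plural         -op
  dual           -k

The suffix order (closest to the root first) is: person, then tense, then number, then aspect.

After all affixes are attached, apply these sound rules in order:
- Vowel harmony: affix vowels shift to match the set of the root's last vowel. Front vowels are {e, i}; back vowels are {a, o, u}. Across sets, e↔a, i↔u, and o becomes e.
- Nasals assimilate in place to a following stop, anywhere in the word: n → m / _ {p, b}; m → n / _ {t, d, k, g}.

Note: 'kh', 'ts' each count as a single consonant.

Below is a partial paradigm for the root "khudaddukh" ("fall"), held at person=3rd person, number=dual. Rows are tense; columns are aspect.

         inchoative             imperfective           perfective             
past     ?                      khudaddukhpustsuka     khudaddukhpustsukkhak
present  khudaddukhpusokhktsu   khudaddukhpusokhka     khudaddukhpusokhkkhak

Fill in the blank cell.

khudaddukhpustsuktsu

Attach person 3rd person -pus → khudaddukhpus.
Attach tense past -tsu → khudaddukhpustsu.
Attach number dual -k → khudaddukhpustsuk.
Attach aspect inchoative -tsi → khudaddukhpustsuktsi.
Apply vowel harmony: khudaddukhpustsuktsi → khudaddukhpustsuktsu.
Nasal assimilation: no change.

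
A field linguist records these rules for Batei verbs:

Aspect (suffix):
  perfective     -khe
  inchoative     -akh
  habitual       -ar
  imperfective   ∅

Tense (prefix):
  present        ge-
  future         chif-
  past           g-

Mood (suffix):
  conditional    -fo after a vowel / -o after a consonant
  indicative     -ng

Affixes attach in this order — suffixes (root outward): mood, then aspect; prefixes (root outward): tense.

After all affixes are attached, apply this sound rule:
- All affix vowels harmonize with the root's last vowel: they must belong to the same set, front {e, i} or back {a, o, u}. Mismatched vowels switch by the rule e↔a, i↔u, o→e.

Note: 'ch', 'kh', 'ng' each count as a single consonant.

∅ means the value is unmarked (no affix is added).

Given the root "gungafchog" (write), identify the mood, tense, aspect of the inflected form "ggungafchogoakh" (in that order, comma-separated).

conditional, past, inchoative

Segment: g-gungafchog-o-akh.
mood: -fo/o → conditional.
tense: g- → past.
aspect: -akh → inchoative.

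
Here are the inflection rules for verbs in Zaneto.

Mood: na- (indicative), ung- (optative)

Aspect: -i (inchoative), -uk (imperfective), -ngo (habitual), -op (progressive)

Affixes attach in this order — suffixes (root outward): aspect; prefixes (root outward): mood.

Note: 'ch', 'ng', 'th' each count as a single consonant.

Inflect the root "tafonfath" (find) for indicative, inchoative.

Attach mood indicative na- → natafonfath.
Attach aspect inchoative -i → natafonfathi.

natafonfathi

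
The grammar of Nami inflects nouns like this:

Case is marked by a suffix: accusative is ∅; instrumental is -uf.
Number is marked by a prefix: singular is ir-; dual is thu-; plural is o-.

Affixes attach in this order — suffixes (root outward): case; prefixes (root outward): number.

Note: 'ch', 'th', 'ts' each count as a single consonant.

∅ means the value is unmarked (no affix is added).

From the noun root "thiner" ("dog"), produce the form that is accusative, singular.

Attach number singular ir- → irthiner.
case = accusative: zero marking, form stays irthiner.

irthiner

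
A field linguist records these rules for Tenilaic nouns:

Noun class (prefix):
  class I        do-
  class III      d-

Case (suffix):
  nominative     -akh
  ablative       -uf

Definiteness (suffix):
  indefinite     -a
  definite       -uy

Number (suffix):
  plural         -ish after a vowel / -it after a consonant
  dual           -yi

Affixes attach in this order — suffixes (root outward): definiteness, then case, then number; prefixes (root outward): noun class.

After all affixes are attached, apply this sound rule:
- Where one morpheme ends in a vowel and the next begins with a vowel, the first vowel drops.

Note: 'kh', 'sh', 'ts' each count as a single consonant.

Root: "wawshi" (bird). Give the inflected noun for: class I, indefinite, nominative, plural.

Attach definiteness indefinite -a → wawshia.
Attach noun class class I do- → dowawshia.
Attach case nominative -akh → dowawshiaakh.
Attach number plural -it (after consonant 'kh') → dowawshiaakhit.
Apply vowel deletion: dowawshiaakhit → dowawshakhit.

dowawshakhit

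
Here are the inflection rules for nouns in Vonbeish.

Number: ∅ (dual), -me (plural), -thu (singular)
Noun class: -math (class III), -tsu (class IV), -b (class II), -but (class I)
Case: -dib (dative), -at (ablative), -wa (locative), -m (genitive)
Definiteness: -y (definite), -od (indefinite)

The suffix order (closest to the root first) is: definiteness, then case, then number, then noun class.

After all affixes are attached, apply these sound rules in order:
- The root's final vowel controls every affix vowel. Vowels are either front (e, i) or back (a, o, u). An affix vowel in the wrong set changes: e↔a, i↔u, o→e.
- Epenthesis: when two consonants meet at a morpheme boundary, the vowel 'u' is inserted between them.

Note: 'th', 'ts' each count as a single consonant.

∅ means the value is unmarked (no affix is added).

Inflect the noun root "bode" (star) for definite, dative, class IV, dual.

bodeyudibutsi

Attach definiteness definite -y → bodey.
Attach case dative -dib → bodeydib.
number = dual: zero marking, form stays bodeydib.
Attach noun class class IV -tsu → bodeydibtsu.
Apply vowel harmony: bodeydibtsu → bodeydibtsi.
Apply epenthesis: bodeydibtsi → bodeyudibutsi.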